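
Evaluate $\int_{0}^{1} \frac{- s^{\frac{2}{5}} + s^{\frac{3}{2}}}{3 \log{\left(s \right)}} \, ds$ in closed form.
$\log{\left(\frac{70^{\frac{2}{3}}}{14} \right)}$

Consider the one-parameter family: let $I(a) = \int_{0}^{1} \frac{- s^{\frac{2}{5}} + s^{a}}{3 \log{\left(s \right)}} \, ds$.

Since $\dfrac{\partial}{\partial a}\,s^{a} = s^{a} \ln s$, the $\ln s$ in the denominator cancels and
$$\frac{dI}{da} = \int_{0}^{1} \frac{1}{3} s^{a} \, ds = \frac{1}{3} \left[\frac{s^{a+1}}{a+1}\right]_0^1 = \frac{1}{3 \left(a + 1\right)}.$$

Integrating with respect to $a$ gives $I(a) = \frac{\log{\left(a + 1 \right)}}{3} - \frac{\log{\left(7 \right)}}{3} + \frac{\log{\left(5 \right)}}{3} + C$.

At $a = \frac{2}{5}$ the integrand is identically $0$, so $I(\frac{2}{5}) = 0$. The closed form gives $0$, hence $C = 0$.

Setting $a = \frac{3}{2}$:
$$I = \log{\left(\frac{70^{\frac{2}{3}}}{14} \right)}.$$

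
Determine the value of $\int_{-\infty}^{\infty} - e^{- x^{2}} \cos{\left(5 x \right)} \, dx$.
$- \frac{\sqrt{\pi}}{e^{\frac{25}{4}}}$

Treat the cosine frequency as a parameter and define $I(b) = \int_{-\infty}^{\infty} - e^{- x^{2}} \cos{\left(b x \right)} \, dx$.

Differentiating under the integral sign,
$$I'(b) = \int_{-\infty}^{\infty} x e^{- x^{2}} \sin{\left(b x \right)} \, dx.$$

Integrate $\int_{-\infty}^{\infty} x \sin(b x)\, e^{- x^{2}}\, dx$ by parts with $u = \sin(b x)$ and $dv = x\, e^{- x^{2}}\, dx$, giving $v = - \frac{e^{- x^{2}}}{2}$. The boundary term vanishes and
$$\int_{-\infty}^{\infty} x \sin(b x)\, e^{- x^{2}}\, dx = \frac{b}{2} \int_{-\infty}^{\infty} \cos(b x)\, e^{- x^{2}}\, dx,$$
so $I'(b) = - \frac{b}{2}\, I(b)$.

This is a separable first-order ODE; solving with the initial condition $I(0) = \int_{-\infty}^{\infty} - e^{- x^{2}}\,dx = - \sqrt{\pi}$ gives
$$I(b) = - \sqrt{\pi} e^{- \frac{b^{2}}{4}}.$$

Setting $b = 5$:
$$I = - \frac{\sqrt{\pi}}{e^{\frac{25}{4}}}.$$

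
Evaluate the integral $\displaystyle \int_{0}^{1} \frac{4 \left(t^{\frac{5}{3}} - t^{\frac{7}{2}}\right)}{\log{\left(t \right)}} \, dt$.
$- \log{\left(\frac{531441}{65536} \right)}$

Replace the exponent $\frac{7}{2}$ by a parameter $a$: let $I(a) = \int_{0}^{1} \frac{4 \left(t^{\frac{5}{3}} - t^{a}\right)}{\log{\left(t \right)}} \, dt$.

Since $\dfrac{\partial}{\partial a}\,t^{a} = t^{a} \ln t$, the $\ln t$ in the denominator cancels and
$$\frac{dI}{da} = \int_{0}^{1} -4 t^{a} \, dt = -4 \left[\frac{t^{a+1}}{a+1}\right]_0^1 = - \frac{4}{a + 1}.$$

Integrating with respect to $a$ gives $I(a) = - \log{\left(\frac{81 \left(a + 1\right)^{4}}{4096} \right)} + C$.

At $a = \frac{5}{3}$ the integrand is identically $0$, so $I(\frac{5}{3}) = 0$. The closed form gives $0$, hence $C = 0$.

Setting $a = \frac{7}{2}$:
$$I = - \log{\left(\frac{531441}{65536} \right)}.$$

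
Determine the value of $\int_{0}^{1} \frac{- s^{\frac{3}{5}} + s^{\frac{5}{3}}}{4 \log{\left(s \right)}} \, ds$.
$- \frac{\log{\left(3 \right)}}{4} + \frac{\log{\left(5 \right)}}{4}$

Consider the one-parameter family: let $I(a) = \int_{0}^{1} \frac{- s^{\frac{3}{5}} + s^{a}}{4 \log{\left(s \right)}} \, ds$.

Since $\dfrac{\partial}{\partial a}\,s^{a} = s^{a} \ln s$, the $\ln s$ in the denominator cancels and
$$\frac{dI}{da} = \int_{0}^{1} \frac{1}{4} s^{a} \, ds = \frac{1}{4} \left[\frac{s^{a+1}}{a+1}\right]_0^1 = \frac{1}{4 \left(a + 1\right)}.$$

Integrating with respect to $a$ gives $I(a) = \log{\left(\frac{\sqrt[4]{10} \sqrt[4]{a + 1}}{2} \right)} + C$.

At $a = \frac{3}{5}$ the integrand is identically $0$, so $I(\frac{3}{5}) = 0$. The closed form gives $0$, hence $C = 0$.

Setting $a = \frac{5}{3}$:
$$I = - \frac{\log{\left(3 \right)}}{4} + \frac{\log{\left(5 \right)}}{4}.$$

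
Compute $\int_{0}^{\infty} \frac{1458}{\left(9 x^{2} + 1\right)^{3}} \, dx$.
$\frac{729 \pi}{8}$

Start from the standard arctangent integral
$$J(a) = \int_{0}^{\infty} \frac{2}{a^{2} + x^{2}} \, dx = \frac{\pi}{a}.$$

Differentiating under the integral sign with respect to $a$,
$$\frac{dJ}{da} = \int_{0}^{\infty} - \frac{4 a}{\left(a^{2} + x^{2}\right)^{2}} \, dx = - \frac{\pi}{a^{2}},$$
so $\int_{0}^{\infty} \frac{2}{\left(a^{2} + x^{2}\right)^{2}} \, dx = \frac{\pi}{2 a^{3}}$.

Repeating — each differentiation of $1/(x^2+a^2)^j$ produces $-2ja/(x^2+a^2)^{j+1}$ — and dividing through by $-2ja$ at each step yields, after $2$ differentiations in total,
$$\int_{0}^{\infty} \frac{2}{\left(a^{2} + x^{2}\right)^{3}} \, dx = \frac{3 \pi}{8 a^{5}}.$$

Setting $a = \frac{1}{3}$:
$$I = \frac{729 \pi}{8}.$$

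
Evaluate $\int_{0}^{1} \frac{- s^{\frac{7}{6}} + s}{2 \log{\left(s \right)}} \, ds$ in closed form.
$\log{\left(\frac{2 \sqrt{39}}{13} \right)}$

Replace the exponent $\frac{7}{6}$ by a parameter $a$: let $I(a) = \int_{0}^{1} \frac{s - s^{a}}{2 \log{\left(s \right)}} \, ds$.

Since $\dfrac{\partial}{\partial a}\,s^{a} = s^{a} \ln s$, the $\ln s$ in the denominator cancels and
$$\frac{dI}{da} = \int_{0}^{1} - \frac{1}{2} s^{a} \, ds = - \frac{1}{2} \left[\frac{s^{a+1}}{a+1}\right]_0^1 = - \frac{1}{2 a + 2}.$$

Integrating with respect to $a$ gives $I(a) = - \frac{\log{\left(a + 1 \right)}}{2} + \frac{\log{\left(2 \right)}}{2} + C$.

At $a = 1$ the integrand is identically $0$, so $I(1) = 0$. The closed form gives $0$, hence $C = 0$.

Setting $a = \frac{7}{6}$:
$$I = \log{\left(\frac{2 \sqrt{39}}{13} \right)}.$$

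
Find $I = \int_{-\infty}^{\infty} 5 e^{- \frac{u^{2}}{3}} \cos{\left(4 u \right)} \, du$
$\frac{5 \sqrt{3} \sqrt{\pi}}{e^{12}}$

Let $b$ denote the cosine frequency and define $I(b) = \int_{-\infty}^{\infty} 5 e^{- \frac{u^{2}}{3}} \cos{\left(b u \right)} \, du$.

Differentiating under the integral sign,
$$I'(b) = \int_{-\infty}^{\infty} - 5 u e^{- \frac{u^{2}}{3}} \sin{\left(b u \right)} \, du.$$

Integrate $\int_{-\infty}^{\infty} u \sin(b u)\, e^{- \frac{u^{2}}{3}}\, du$ by parts with $w = \sin(b u)$ and $dv = u\, e^{- \frac{u^{2}}{3}}\, du$, giving $v = - \frac{3 e^{- \frac{u^{2}}{3}}}{2}$. The boundary term vanishes and
$$\int_{-\infty}^{\infty} u \sin(b u)\, e^{- \frac{u^{2}}{3}}\, du = \frac{3 b}{2} \int_{-\infty}^{\infty} \cos(b u)\, e^{- \frac{u^{2}}{3}}\, du,$$
so $I'(b) = - \frac{3 b}{2}\, I(b)$.

This is a separable first-order ODE; solving with the initial condition $I(0) = \int_{-\infty}^{\infty} 5 e^{- \frac{u^{2}}{3}}\,du = 5 \sqrt{3} \sqrt{\pi}$ gives
$$I(b) = 5 \sqrt{3} \sqrt{\pi} e^{- \frac{3 b^{2}}{4}}.$$

Setting $b = 4$:
$$I = \frac{5 \sqrt{3} \sqrt{\pi}}{e^{12}}.$$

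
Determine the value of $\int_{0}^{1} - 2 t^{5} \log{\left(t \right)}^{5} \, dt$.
$\frac{5}{972}$

Start from the elementary integral
$$J(a) = \int_{0}^{1} - 2 t^{a} \, dt = - \frac{2}{a + 1}.$$

Differentiating under the integral sign brings down a factor of $\ln t$:
$$\frac{dJ}{da} = \int_{0}^{1} - 2 t^{a} \log{\left(t \right)} \, dt = \frac{2}{\left(a + 1\right)^{2}}.$$

Repeating $5$ times in total — each differentiation brings down another $\ln t$ — gives
$$\frac{d^{5}J}{da^{5}} = \int_{0}^{1} - 2 t^{a} \log{\left(t \right)}^{5} \, dt = \frac{240}{\left(a + 1\right)^{6}},$$
and the integrand here is exactly the target integrand, so $I = \frac{240}{\left(a + 1\right)^{6}}$.

Setting $a = 5$:
$$I = \frac{5}{972}.$$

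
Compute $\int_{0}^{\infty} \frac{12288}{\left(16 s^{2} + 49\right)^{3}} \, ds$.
$\frac{576 \pi}{16807}$

Start from the standard arctangent integral
$$J(a) = \int_{0}^{\infty} \frac{3}{a^{2} + s^{2}} \, ds = \frac{3 \pi}{2 a}.$$

Differentiating under the integral sign with respect to $a$,
$$\frac{dJ}{da} = \int_{0}^{\infty} - \frac{6 a}{\left(a^{2} + s^{2}\right)^{2}} \, ds = - \frac{3 \pi}{2 a^{2}},$$
so $\int_{0}^{\infty} \frac{3}{\left(a^{2} + s^{2}\right)^{2}} \, ds = \frac{3 \pi}{4 a^{3}}$.

Repeating — each differentiation of $1/(s^2+a^2)^j$ produces $-2ja/(s^2+a^2)^{j+1}$ — and dividing through by $-2ja$ at each step yields, after $2$ differentiations in total,
$$\int_{0}^{\infty} \frac{3}{\left(a^{2} + s^{2}\right)^{3}} \, ds = \frac{9 \pi}{16 a^{5}}.$$

Setting $a = \frac{7}{4}$:
$$I = \frac{576 \pi}{16807}.$$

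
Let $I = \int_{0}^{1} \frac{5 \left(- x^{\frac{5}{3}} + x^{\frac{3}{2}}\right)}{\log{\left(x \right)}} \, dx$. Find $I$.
$- \log{\left(\frac{1048576}{759375} \right)}$

Replace the exponent $\frac{5}{3}$ by a parameter $a$: let $I(a) = \int_{0}^{1} \frac{5 \left(x^{\frac{3}{2}} - x^{a}\right)}{\log{\left(x \right)}} \, dx$.

Since $\dfrac{\partial}{\partial a}\,x^{a} = x^{a} \ln x$, the $\ln x$ in the denominator cancels and
$$\frac{dI}{da} = \int_{0}^{1} -5 x^{a} \, dx = -5 \left[\frac{x^{a+1}}{a+1}\right]_0^1 = - \frac{5}{a + 1}.$$

Integrating with respect to $a$ gives $I(a) = - \log{\left(\frac{32 \left(a + 1\right)^{5}}{3125} \right)} + C$.

At $a = \frac{3}{2}$ the integrand is identically $0$, so $I(\frac{3}{2}) = 0$. The closed form gives $0$, hence $C = 0$.

Setting $a = \frac{5}{3}$:
$$I = - \log{\left(\frac{1048576}{759375} \right)}.$$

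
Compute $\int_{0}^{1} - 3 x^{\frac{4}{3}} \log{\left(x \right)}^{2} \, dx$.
$- \frac{162}{343}$

Consider the simpler parametrised integral
$$J(a) = \int_{0}^{1} - 3 x^{a} \, dx = - \frac{3}{a + 1}.$$

Differentiating under the integral sign brings down a factor of $\ln x$:
$$\frac{dJ}{da} = \int_{0}^{1} - 3 x^{a} \log{\left(x \right)} \, dx = \frac{3}{\left(a + 1\right)^{2}}.$$

Repeating twice in total — each differentiation brings down another $\ln x$ — gives
$$\frac{d^{2}J}{da^{2}} = \int_{0}^{1} - 3 x^{a} \log{\left(x \right)}^{2} \, dx = - \frac{6}{\left(a + 1\right)^{3}},$$
and the integrand here is exactly the target integrand, so $I = - \frac{6}{\left(a + 1\right)^{3}}$.

Setting $a = \frac{4}{3}$:
$$I = - \frac{162}{343}.$$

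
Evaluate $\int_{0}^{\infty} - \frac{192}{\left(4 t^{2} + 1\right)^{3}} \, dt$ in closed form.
$- 18 \pi$

Start from the standard arctangent integral
$$J(a) = \int_{0}^{\infty} - \frac{3}{a^{2} + t^{2}} \, dt = - \frac{3 \pi}{2 a}.$$

Differentiating under the integral sign with respect to $a$,
$$\frac{dJ}{da} = \int_{0}^{\infty} \frac{6 a}{\left(a^{2} + t^{2}\right)^{2}} \, dt = \frac{3 \pi}{2 a^{2}},$$
so $\int_{0}^{\infty} - \frac{3}{\left(a^{2} + t^{2}\right)^{2}} \, dt = - \frac{3 \pi}{4 a^{3}}$.

Repeating — each differentiation of $1/(t^2+a^2)^j$ produces $-2ja/(t^2+a^2)^{j+1}$ — and dividing through by $-2ja$ at each step yields, after $2$ differentiations in total,
$$\int_{0}^{\infty} - \frac{3}{\left(a^{2} + t^{2}\right)^{3}} \, dt = - \frac{9 \pi}{16 a^{5}}.$$

Setting $a = \frac{1}{2}$:
$$I = - 18 \pi.$$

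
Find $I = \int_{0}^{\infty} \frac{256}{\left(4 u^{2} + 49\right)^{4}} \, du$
$\frac{20 \pi}{823543}$

Recall the elementary integral
$$J(a) = \int_{0}^{\infty} \frac{1}{a^{2} + u^{2}} \, du = \frac{\pi}{2 a}.$$

Differentiating under the integral sign with respect to $a$,
$$\frac{dJ}{da} = \int_{0}^{\infty} - \frac{2 a}{\left(a^{2} + u^{2}\right)^{2}} \, du = - \frac{\pi}{2 a^{2}},$$
so $\int_{0}^{\infty} \frac{1}{\left(a^{2} + u^{2}\right)^{2}} \, du = \frac{\pi}{4 a^{3}}$.

Repeating — each differentiation of $1/(u^2+a^2)^j$ produces $-2ja/(u^2+a^2)^{j+1}$ — and dividing through by $-2ja$ at each step yields, after $3$ differentiations in total,
$$\int_{0}^{\infty} \frac{1}{\left(a^{2} + u^{2}\right)^{4}} \, du = \frac{5 \pi}{32 a^{7}}.$$

Setting $a = \frac{7}{2}$:
$$I = \frac{20 \pi}{823543}.$$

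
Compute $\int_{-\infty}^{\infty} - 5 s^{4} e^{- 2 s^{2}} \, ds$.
$- \frac{15 \sqrt{2} \sqrt{\pi}}{32}$

Begin with the known integral
$$J(a) = \int_{-\infty}^{\infty} - 5 e^{- a s^{2}} \, ds = - \frac{5 \sqrt{\pi}}{\sqrt{a}}.$$

Differentiating under the integral sign brings down a factor of $(-s^2)$:
$$\frac{dJ}{da} = \int_{-\infty}^{\infty} 5 s^{2} e^{- a s^{2}} \, ds = \frac{5 \sqrt{\pi}}{2 a^{\frac{3}{2}}}.$$

Repeating twice in total — each differentiation brings down another $(-s^2)$ — gives
$$\frac{d^{2}J}{da^{2}} = \int_{-\infty}^{\infty} - 5 s^{4} e^{- a s^{2}} \, ds = - \frac{15 \sqrt{\pi}}{4 a^{\frac{5}{2}}},$$
and the integrand here is exactly the target integrand, so $I = - \frac{15 \sqrt{\pi}}{4 a^{\frac{5}{2}}}$.

Setting $a = 2$:
$$I = - \frac{15 \sqrt{2} \sqrt{\pi}}{32}.$$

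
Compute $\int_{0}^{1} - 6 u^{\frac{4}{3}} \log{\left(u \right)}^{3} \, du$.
$\frac{2916}{2401}$

Begin with the known integral
$$J(a) = \int_{0}^{1} - 6 u^{a} \, du = - \frac{6}{a + 1}.$$

Differentiating under the integral sign brings down a factor of $\ln u$:
$$\frac{dJ}{da} = \int_{0}^{1} - 6 u^{a} \log{\left(u \right)} \, du = \frac{6}{\left(a + 1\right)^{2}}.$$

Repeating $3$ times in total — each differentiation brings down another $\ln u$ — gives
$$\frac{d^{3}J}{da^{3}} = \int_{0}^{1} - 6 u^{a} \log{\left(u \right)}^{3} \, du = \frac{36}{\left(a + 1\right)^{4}},$$
and the integrand here is exactly the target integrand, so $I = \frac{36}{\left(a + 1\right)^{4}}$.

Setting $a = \frac{4}{3}$:
$$I = \frac{2916}{2401}.$$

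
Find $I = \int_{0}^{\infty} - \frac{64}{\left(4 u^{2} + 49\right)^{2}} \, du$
$- \frac{8 \pi}{343}$

Recall the elementary integral
$$J(a) = \int_{0}^{\infty} - \frac{4}{a^{2} + u^{2}} \, du = - \frac{2 \pi}{a}.$$

Differentiating under the integral sign with respect to $a$,
$$\frac{dJ}{da} = \int_{0}^{\infty} \frac{8 a}{\left(a^{2} + u^{2}\right)^{2}} \, du = \frac{2 \pi}{a^{2}},$$
so $\int_{0}^{\infty} - \frac{4}{\left(a^{2} + u^{2}\right)^{2}} \, du = - \frac{\pi}{a^{3}}$.

Setting $a = \frac{7}{2}$:
$$I = - \frac{8 \pi}{343}.$$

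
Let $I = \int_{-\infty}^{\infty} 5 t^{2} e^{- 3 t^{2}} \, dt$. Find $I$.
$\frac{5 \sqrt{3} \sqrt{\pi}}{18}$

Start from the elementary integral
$$J(a) = \int_{-\infty}^{\infty} 5 e^{- a t^{2}} \, dt = \frac{5 \sqrt{\pi}}{\sqrt{a}}.$$

Differentiating under the integral sign brings down a factor of $(-t^2)$:
$$\frac{dJ}{da} = \int_{-\infty}^{\infty} - 5 t^{2} e^{- a t^{2}} \, dt = - \frac{5 \sqrt{\pi}}{2 a^{\frac{3}{2}}}.$$

The integral on the left is $-I$, so $I = \frac{5 \sqrt{\pi}}{2 a^{\frac{3}{2}}}$.

Setting $a = 3$:
$$I = \frac{5 \sqrt{3} \sqrt{\pi}}{18}.$$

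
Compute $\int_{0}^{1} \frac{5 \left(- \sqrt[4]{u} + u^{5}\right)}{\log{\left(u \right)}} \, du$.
$\log{\left(\frac{7962624}{3125} \right)}$

Consider the one-parameter family: let $I(a) = \int_{0}^{1} \frac{5 \left(u^{5} - u^{a}\right)}{\log{\left(u \right)}} \, du$.

Since $\dfrac{\partial}{\partial a}\,u^{a} = u^{a} \ln u$, the $\ln u$ in the denominator cancels and
$$\frac{dI}{da} = \int_{0}^{1} -5 u^{a} \, du = -5 \left[\frac{u^{a+1}}{a+1}\right]_0^1 = - \frac{5}{a + 1}.$$

Integrating with respect to $a$ gives $I(a) = \log{\left(\frac{7776}{\left(a + 1\right)^{5}} \right)} + C$.

At $a = 5$ the integrand is identically $0$, so $I(5) = 0$. The closed form gives $0$, hence $C = 0$.

Setting $a = \frac{1}{4}$:
$$I = \log{\left(\frac{7962624}{3125} \right)}.$$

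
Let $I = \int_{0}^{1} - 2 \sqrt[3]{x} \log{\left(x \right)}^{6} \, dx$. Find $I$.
$- \frac{98415}{512}$

Consider the simpler parametrised integral
$$J(a) = \int_{0}^{1} - 2 x^{a} \, dx = - \frac{2}{a + 1}.$$

Differentiating under the integral sign brings down a factor of $\ln x$:
$$\frac{dJ}{da} = \int_{0}^{1} - 2 x^{a} \log{\left(x \right)} \, dx = \frac{2}{\left(a + 1\right)^{2}}.$$

Repeating $6$ times in total — each differentiation brings down another $\ln x$ — gives
$$\frac{d^{6}J}{da^{6}} = \int_{0}^{1} - 2 x^{a} \log{\left(x \right)}^{6} \, dx = - \frac{1440}{\left(a + 1\right)^{7}},$$
and the integrand here is exactly the target integrand, so $I = - \frac{1440}{\left(a + 1\right)^{7}}$.

Setting $a = \frac{1}{3}$:
$$I = - \frac{98415}{512}.$$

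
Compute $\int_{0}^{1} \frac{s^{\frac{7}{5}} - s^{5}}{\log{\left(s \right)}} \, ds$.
$- \log{\left(5 \right)} + \log{\left(2 \right)}$

Introduce a parameter $a$ in the exponent: let $I(a) = \int_{0}^{1} \frac{s^{\frac{7}{5}} - s^{a}}{\log{\left(s \right)}} \, ds$.

Since $\dfrac{\partial}{\partial a}\,s^{a} = s^{a} \ln s$, the $\ln s$ in the denominator cancels and
$$\frac{dI}{da} = \int_{0}^{1} -1 s^{a} \, ds = -1 \left[\frac{s^{a+1}}{a+1}\right]_0^1 = - \frac{1}{a + 1}.$$

Integrating with respect to $a$ gives $I(a) = - \log{\left(\frac{5 a}{12} + \frac{5}{12} \right)} + C$.

At $a = \frac{7}{5}$ the integrand is identically $0$, so $I(\frac{7}{5}) = 0$. The closed form gives $0$, hence $C = 0$.

Setting $a = 5$:
$$I = - \log{\left(5 \right)} + \log{\left(2 \right)}.$$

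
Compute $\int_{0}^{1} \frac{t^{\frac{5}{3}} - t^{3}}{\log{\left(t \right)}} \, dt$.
$\log{\left(\frac{2}{3} \right)}$

Consider the one-parameter family: let $I(a) = \int_{0}^{1} \frac{- t^{3} + t^{a}}{\log{\left(t \right)}} \, dt$.

Since $\dfrac{\partial}{\partial a}\,t^{a} = t^{a} \ln t$, the $\ln t$ in the denominator cancels and
$$\frac{dI}{da} = \int_{0}^{1} t^{a} \, dt = \left[\frac{t^{a+1}}{a+1}\right]_0^1 = \frac{1}{a + 1}.$$

Integrating with respect to $a$ gives $I(a) = \log{\left(\frac{a}{4} + \frac{1}{4} \right)} + C$.

At $a = 3$ the integrand is identically $0$, so $I(3) = 0$. The closed form gives $0$, hence $C = 0$.

Setting $a = \frac{5}{3}$:
$$I = \log{\left(\frac{2}{3} \right)}.$$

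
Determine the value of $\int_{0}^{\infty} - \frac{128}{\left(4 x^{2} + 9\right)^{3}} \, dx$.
$- \frac{4 \pi}{81}$

Start from the standard arctangent integral
$$J(a) = \int_{0}^{\infty} - \frac{2}{a^{2} + x^{2}} \, dx = - \frac{\pi}{a}.$$

Differentiating under the integral sign with respect to $a$,
$$\frac{dJ}{da} = \int_{0}^{\infty} \frac{4 a}{\left(a^{2} + x^{2}\right)^{2}} \, dx = \frac{\pi}{a^{2}},$$
so $\int_{0}^{\infty} - \frac{2}{\left(a^{2} + x^{2}\right)^{2}} \, dx = - \frac{\pi}{2 a^{3}}$.

Repeating — each differentiation of $1/(x^2+a^2)^j$ produces $-2ja/(x^2+a^2)^{j+1}$ — and dividing through by $-2ja$ at each step yields, after $2$ differentiations in total,
$$\int_{0}^{\infty} - \frac{2}{\left(a^{2} + x^{2}\right)^{3}} \, dx = - \frac{3 \pi}{8 a^{5}}.$$

Setting $a = \frac{3}{2}$:
$$I = - \frac{4 \pi}{81}.$$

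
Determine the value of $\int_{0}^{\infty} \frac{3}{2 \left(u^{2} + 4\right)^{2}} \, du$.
$\frac{3 \pi}{64}$

Begin with the known result
$$J(a) = \int_{0}^{\infty} \frac{3}{2 \left(a^{2} + u^{2}\right)} \, du = \frac{3 \pi}{4 a}.$$

Differentiating under the integral sign with respect to $a$,
$$\frac{dJ}{da} = \int_{0}^{\infty} - \frac{3 a}{\left(a^{2} + u^{2}\right)^{2}} \, du = - \frac{3 \pi}{4 a^{2}},$$
so $\int_{0}^{\infty} \frac{3}{2 \left(a^{2} + u^{2}\right)^{2}} \, du = \frac{3 \pi}{8 a^{3}}$.

Setting $a = 2$:
$$I = \frac{3 \pi}{64}.$$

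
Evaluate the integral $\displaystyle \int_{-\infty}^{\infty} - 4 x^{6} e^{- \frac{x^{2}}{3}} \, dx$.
$- \frac{405 \sqrt{3} \sqrt{\pi}}{2}$

Start from the elementary integral
$$J(a) = \int_{-\infty}^{\infty} - 4 e^{- a x^{2}} \, dx = - \frac{4 \sqrt{\pi}}{\sqrt{a}}.$$

Differentiating under the integral sign brings down a factor of $(-x^2)$:
$$\frac{dJ}{da} = \int_{-\infty}^{\infty} 4 x^{2} e^{- a x^{2}} \, dx = \frac{2 \sqrt{\pi}}{a^{\frac{3}{2}}}.$$

Repeating $3$ times in total — each differentiation brings down another $(-x^2)$ — gives
$$\frac{d^{3}J}{da^{3}} = \int_{-\infty}^{\infty} 4 x^{6} e^{- a x^{2}} \, dx = \frac{15 \sqrt{\pi}}{2 a^{\frac{7}{2}}},$$
and the integrand here is $(-1)^{3}$ times the target integrand, so $I = (-1)^{3}\,\frac{d^{3}J}{da^{3}} = - \frac{15 \sqrt{\pi}}{2 a^{\frac{7}{2}}}$.

Setting $a = \frac{1}{3}$:
$$I = - \frac{405 \sqrt{3} \sqrt{\pi}}{2}.$$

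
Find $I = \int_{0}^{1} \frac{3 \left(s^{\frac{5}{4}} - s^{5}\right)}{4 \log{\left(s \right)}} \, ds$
$- \log{\left(\frac{4 \sqrt[4]{6}}{3} \right)}$

Consider the one-parameter family: let $I(a) = \int_{0}^{1} \frac{3 \left(s^{\frac{5}{4}} - s^{a}\right)}{4 \log{\left(s \right)}} \, ds$.

Since $\dfrac{\partial}{\partial a}\,s^{a} = s^{a} \ln s$, the $\ln s$ in the denominator cancels and
$$\frac{dI}{da} = \int_{0}^{1} - \frac{3}{4} s^{a} \, ds = - \frac{3}{4} \left[\frac{s^{a+1}}{a+1}\right]_0^1 = - \frac{3}{4 a + 4}.$$

Integrating with respect to $a$ gives $I(a) = - \log{\left(\frac{2 \sqrt{6} \left(a + 1\right)^{\frac{3}{4}}}{9} \right)} + C$.

At $a = \frac{5}{4}$ the integrand is identically $0$, so $I(\frac{5}{4}) = 0$. The closed form gives $0$, hence $C = 0$.

Setting $a = 5$:
$$I = - \log{\left(\frac{4 \sqrt[4]{6}}{3} \right)}.$$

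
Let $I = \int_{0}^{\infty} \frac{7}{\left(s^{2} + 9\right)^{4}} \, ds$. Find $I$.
$\frac{35 \pi}{69984}$

Start from the standard arctangent integral
$$J(a) = \int_{0}^{\infty} \frac{7}{a^{2} + s^{2}} \, ds = \frac{7 \pi}{2 a}.$$

Differentiating under the integral sign with respect to $a$,
$$\frac{dJ}{da} = \int_{0}^{\infty} - \frac{14 a}{\left(a^{2} + s^{2}\right)^{2}} \, ds = - \frac{7 \pi}{2 a^{2}},$$
so $\int_{0}^{\infty} \frac{7}{\left(a^{2} + s^{2}\right)^{2}} \, ds = \frac{7 \pi}{4 a^{3}}$.

Repeating — each differentiation of $1/(s^2+a^2)^j$ produces $-2ja/(s^2+a^2)^{j+1}$ — and dividing through by $-2ja$ at each step yields, after $3$ differentiations in total,
$$\int_{0}^{\infty} \frac{7}{\left(a^{2} + s^{2}\right)^{4}} \, ds = \frac{35 \pi}{32 a^{7}}.$$

Setting $a = 3$:
$$I = \frac{35 \pi}{69984}.$$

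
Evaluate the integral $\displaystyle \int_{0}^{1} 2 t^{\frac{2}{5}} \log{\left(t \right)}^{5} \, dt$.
$- \frac{3750000}{117649}$

Start from the elementary integral
$$J(a) = \int_{0}^{1} 2 t^{a} \, dt = \frac{2}{a + 1}.$$

Differentiating under the integral sign brings down a factor of $\ln t$:
$$\frac{dJ}{da} = \int_{0}^{1} 2 t^{a} \log{\left(t \right)} \, dt = - \frac{2}{\left(a + 1\right)^{2}}.$$

Repeating $5$ times in total — each differentiation brings down another $\ln t$ — gives
$$\frac{d^{5}J}{da^{5}} = \int_{0}^{1} 2 t^{a} \log{\left(t \right)}^{5} \, dt = - \frac{240}{\left(a + 1\right)^{6}},$$
and the integrand here is exactly the target integrand, so $I = - \frac{240}{\left(a + 1\right)^{6}}$.

Setting $a = \frac{2}{5}$:
$$I = - \frac{3750000}{117649}.$$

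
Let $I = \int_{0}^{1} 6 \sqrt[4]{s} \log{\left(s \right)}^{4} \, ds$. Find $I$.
$\frac{147456}{3125}$

Start from the elementary integral
$$J(a) = \int_{0}^{1} 6 s^{a} \, ds = \frac{6}{a + 1}.$$

Differentiating under the integral sign brings down a factor of $\ln s$:
$$\frac{dJ}{da} = \int_{0}^{1} 6 s^{a} \log{\left(s \right)} \, ds = - \frac{6}{\left(a + 1\right)^{2}}.$$

Repeating $4$ times in total — each differentiation brings down another $\ln s$ — gives
$$\frac{d^{4}J}{da^{4}} = \int_{0}^{1} 6 s^{a} \log{\left(s \right)}^{4} \, ds = \frac{144}{\left(a + 1\right)^{5}},$$
and the integrand here is exactly the target integrand, so $I = \frac{144}{\left(a + 1\right)^{5}}$.

Setting $a = \frac{1}{4}$:
$$I = \frac{147456}{3125}.$$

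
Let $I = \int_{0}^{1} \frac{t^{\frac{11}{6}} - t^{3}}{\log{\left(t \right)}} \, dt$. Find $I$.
$- \log{\left(24 \right)} + \log{\left(17 \right)}$

Introduce a parameter $a$ in the exponent: let $I(a) = \int_{0}^{1} \frac{t^{\frac{11}{6}} - t^{a}}{\log{\left(t \right)}} \, dt$.

Since $\dfrac{\partial}{\partial a}\,t^{a} = t^{a} \ln t$, the $\ln t$ in the denominator cancels and
$$\frac{dI}{da} = \int_{0}^{1} -1 t^{a} \, dt = -1 \left[\frac{t^{a+1}}{a+1}\right]_0^1 = - \frac{1}{a + 1}.$$

Integrating with respect to $a$ gives $I(a) = - \log{\left(\frac{6 a}{17} + \frac{6}{17} \right)} + C$.

At $a = \frac{11}{6}$ the integrand is identically $0$, so $I(\frac{11}{6}) = 0$. The closed form gives $0$, hence $C = 0$.

Setting $a = 3$:
$$I = - \log{\left(24 \right)} + \log{\left(17 \right)}.$$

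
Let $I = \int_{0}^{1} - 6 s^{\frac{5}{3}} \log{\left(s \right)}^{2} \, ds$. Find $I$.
$- \frac{81}{128}$

Consider the simpler parametrised integral
$$J(a) = \int_{0}^{1} - 6 s^{a} \, ds = - \frac{6}{a + 1}.$$

Differentiating under the integral sign brings down a factor of $\ln s$:
$$\frac{dJ}{da} = \int_{0}^{1} - 6 s^{a} \log{\left(s \right)} \, ds = \frac{6}{\left(a + 1\right)^{2}}.$$

Repeating twice in total — each differentiation brings down another $\ln s$ — gives
$$\frac{d^{2}J}{da^{2}} = \int_{0}^{1} - 6 s^{a} \log{\left(s \right)}^{2} \, ds = - \frac{12}{\left(a + 1\right)^{3}},$$
and the integrand here is exactly the target integrand, so $I = - \frac{12}{\left(a + 1\right)^{3}}$.

Setting $a = \frac{5}{3}$:
$$I = - \frac{81}{128}.$$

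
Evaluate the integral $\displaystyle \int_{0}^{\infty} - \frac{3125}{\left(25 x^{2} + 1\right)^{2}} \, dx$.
$- \frac{625 \pi}{4}$

Begin with the known result
$$J(a) = \int_{0}^{\infty} - \frac{5}{a^{2} + x^{2}} \, dx = - \frac{5 \pi}{2 a}.$$

Differentiating under the integral sign with respect to $a$,
$$\frac{dJ}{da} = \int_{0}^{\infty} \frac{10 a}{\left(a^{2} + x^{2}\right)^{2}} \, dx = \frac{5 \pi}{2 a^{2}},$$
so $\int_{0}^{\infty} - \frac{5}{\left(a^{2} + x^{2}\right)^{2}} \, dx = - \frac{5 \pi}{4 a^{3}}$.

Setting $a = \frac{1}{5}$:
$$I = - \frac{625 \pi}{4}.$$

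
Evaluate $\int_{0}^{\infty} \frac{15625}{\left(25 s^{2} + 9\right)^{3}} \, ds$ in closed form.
$\frac{3125 \pi}{1296}$

Begin with the known result
$$J(a) = \int_{0}^{\infty} \frac{1}{a^{2} + s^{2}} \, ds = \frac{\pi}{2 a}.$$

Differentiating under the integral sign with respect to $a$,
$$\frac{dJ}{da} = \int_{0}^{\infty} - \frac{2 a}{\left(a^{2} + s^{2}\right)^{2}} \, ds = - \frac{\pi}{2 a^{2}},$$
so $\int_{0}^{\infty} \frac{1}{\left(a^{2} + s^{2}\right)^{2}} \, ds = \frac{\pi}{4 a^{3}}$.

Repeating — each differentiation of $1/(s^2+a^2)^j$ produces $-2ja/(s^2+a^2)^{j+1}$ — and dividing through by $-2ja$ at each step yields, after $2$ differentiations in total,
$$\int_{0}^{\infty} \frac{1}{\left(a^{2} + s^{2}\right)^{3}} \, ds = \frac{3 \pi}{16 a^{5}}.$$

Setting $a = \frac{3}{5}$:
$$I = \frac{3125 \pi}{1296}.$$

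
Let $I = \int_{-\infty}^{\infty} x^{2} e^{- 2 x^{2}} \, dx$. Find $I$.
$\frac{\sqrt{2} \sqrt{\pi}}{8}$

Consider the simpler parametrised integral
$$J(a) = \int_{-\infty}^{\infty} e^{- a x^{2}} \, dx = \frac{\sqrt{\pi}}{\sqrt{a}}.$$

Differentiating under the integral sign brings down a factor of $(-x^2)$:
$$\frac{dJ}{da} = \int_{-\infty}^{\infty} - x^{2} e^{- a x^{2}} \, dx = - \frac{\sqrt{\pi}}{2 a^{\frac{3}{2}}}.$$

The integral on the left is $-I$, so $I = \frac{\sqrt{\pi}}{2 a^{\frac{3}{2}}}$.

Setting $a = 2$:
$$I = \frac{\sqrt{2} \sqrt{\pi}}{8}.$$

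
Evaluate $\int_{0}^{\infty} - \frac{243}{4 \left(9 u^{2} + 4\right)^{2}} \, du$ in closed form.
$- \frac{81 \pi}{128}$

Begin with the known result
$$J(a) = \int_{0}^{\infty} - \frac{3}{4 \left(a^{2} + u^{2}\right)} \, du = - \frac{3 \pi}{8 a}.$$

Differentiating under the integral sign with respect to $a$,
$$\frac{dJ}{da} = \int_{0}^{\infty} \frac{3 a}{2 \left(a^{2} + u^{2}\right)^{2}} \, du = \frac{3 \pi}{8 a^{2}},$$
so $\int_{0}^{\infty} - \frac{3}{4 \left(a^{2} + u^{2}\right)^{2}} \, du = - \frac{3 \pi}{16 a^{3}}$.

Setting $a = \frac{2}{3}$:
$$I = - \frac{81 \pi}{128}.$$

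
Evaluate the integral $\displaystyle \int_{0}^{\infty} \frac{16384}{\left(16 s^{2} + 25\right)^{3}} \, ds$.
$\frac{768 \pi}{3125}$

Start from the standard arctangent integral
$$J(a) = \int_{0}^{\infty} \frac{4}{a^{2} + s^{2}} \, ds = \frac{2 \pi}{a}.$$

Differentiating under the integral sign with respect to $a$,
$$\frac{dJ}{da} = \int_{0}^{\infty} - \frac{8 a}{\left(a^{2} + s^{2}\right)^{2}} \, ds = - \frac{2 \pi}{a^{2}},$$
so $\int_{0}^{\infty} \frac{4}{\left(a^{2} + s^{2}\right)^{2}} \, ds = \frac{\pi}{a^{3}}$.

Repeating — each differentiation of $1/(s^2+a^2)^j$ produces $-2ja/(s^2+a^2)^{j+1}$ — and dividing through by $-2ja$ at each step yields, after $2$ differentiations in total,
$$\int_{0}^{\infty} \frac{4}{\left(a^{2} + s^{2}\right)^{3}} \, ds = \frac{3 \pi}{4 a^{5}}.$$

Setting $a = \frac{5}{4}$:
$$I = \frac{768 \pi}{3125}.$$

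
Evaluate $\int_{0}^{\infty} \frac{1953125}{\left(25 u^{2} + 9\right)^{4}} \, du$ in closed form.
$\frac{1953125 \pi}{69984}$

Begin with the known result
$$J(a) = \int_{0}^{\infty} \frac{5}{a^{2} + u^{2}} \, du = \frac{5 \pi}{2 a}.$$

Differentiating under the integral sign with respect to $a$,
$$\frac{dJ}{da} = \int_{0}^{\infty} - \frac{10 a}{\left(a^{2} + u^{2}\right)^{2}} \, du = - \frac{5 \pi}{2 a^{2}},$$
so $\int_{0}^{\infty} \frac{5}{\left(a^{2} + u^{2}\right)^{2}} \, du = \frac{5 \pi}{4 a^{3}}$.

Repeating — each differentiation of $1/(u^2+a^2)^j$ produces $-2ja/(u^2+a^2)^{j+1}$ — and dividing through by $-2ja$ at each step yields, after $3$ differentiations in total,
$$\int_{0}^{\infty} \frac{5}{\left(a^{2} + u^{2}\right)^{4}} \, du = \frac{25 \pi}{32 a^{7}}.$$

Setting $a = \frac{3}{5}$:
$$I = \frac{1953125 \pi}{69984}.$$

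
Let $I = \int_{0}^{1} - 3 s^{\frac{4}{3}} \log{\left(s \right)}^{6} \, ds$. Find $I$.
$- \frac{4723920}{823543}$

Consider the simpler parametrised integral
$$J(a) = \int_{0}^{1} - 3 s^{a} \, ds = - \frac{3}{a + 1}.$$

Differentiating under the integral sign brings down a factor of $\ln s$:
$$\frac{dJ}{da} = \int_{0}^{1} - 3 s^{a} \log{\left(s \right)} \, ds = \frac{3}{\left(a + 1\right)^{2}}.$$

Repeating $6$ times in total — each differentiation brings down another $\ln s$ — gives
$$\frac{d^{6}J}{da^{6}} = \int_{0}^{1} - 3 s^{a} \log{\left(s \right)}^{6} \, ds = - \frac{2160}{\left(a + 1\right)^{7}},$$
and the integrand here is exactly the target integrand, so $I = - \frac{2160}{\left(a + 1\right)^{7}}$.

Setting $a = \frac{4}{3}$:
$$I = - \frac{4723920}{823543}.$$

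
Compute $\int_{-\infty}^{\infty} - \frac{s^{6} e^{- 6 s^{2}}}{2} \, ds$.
$- \frac{5 \sqrt{6} \sqrt{\pi}}{6912}$

Begin with the known integral
$$J(a) = \int_{-\infty}^{\infty} - \frac{e^{- a s^{2}}}{2} \, ds = - \frac{\sqrt{\pi}}{2 \sqrt{a}}.$$

Differentiating under the integral sign brings down a factor of $(-s^2)$:
$$\frac{dJ}{da} = \int_{-\infty}^{\infty} \frac{s^{2} e^{- a s^{2}}}{2} \, ds = \frac{\sqrt{\pi}}{4 a^{\frac{3}{2}}}.$$

Repeating $3$ times in total — each differentiation brings down another $(-s^2)$ — gives
$$\frac{d^{3}J}{da^{3}} = \int_{-\infty}^{\infty} \frac{s^{6} e^{- a s^{2}}}{2} \, ds = \frac{15 \sqrt{\pi}}{16 a^{\frac{7}{2}}},$$
and the integrand here is $(-1)^{3}$ times the target integrand, so $I = (-1)^{3}\,\frac{d^{3}J}{da^{3}} = - \frac{15 \sqrt{\pi}}{16 a^{\frac{7}{2}}}$.

Setting $a = 6$:
$$I = - \frac{5 \sqrt{6} \sqrt{\pi}}{6912}.$$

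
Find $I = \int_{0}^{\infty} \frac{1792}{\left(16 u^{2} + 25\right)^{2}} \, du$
$\frac{112 \pi}{125}$

Begin with the known result
$$J(a) = \int_{0}^{\infty} \frac{7}{a^{2} + u^{2}} \, du = \frac{7 \pi}{2 a}.$$

Differentiating under the integral sign with respect to $a$,
$$\frac{dJ}{da} = \int_{0}^{\infty} - \frac{14 a}{\left(a^{2} + u^{2}\right)^{2}} \, du = - \frac{7 \pi}{2 a^{2}},$$
so $\int_{0}^{\infty} \frac{7}{\left(a^{2} + u^{2}\right)^{2}} \, du = \frac{7 \pi}{4 a^{3}}$.

Setting $a = \frac{5}{4}$:
$$I = \frac{112 \pi}{125}.$$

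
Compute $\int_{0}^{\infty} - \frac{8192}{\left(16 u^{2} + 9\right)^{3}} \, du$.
$- \frac{128 \pi}{81}$

Begin with the known result
$$J(a) = \int_{0}^{\infty} - \frac{2}{a^{2} + u^{2}} \, du = - \frac{\pi}{a}.$$

Differentiating under the integral sign with respect to $a$,
$$\frac{dJ}{da} = \int_{0}^{\infty} \frac{4 a}{\left(a^{2} + u^{2}\right)^{2}} \, du = \frac{\pi}{a^{2}},$$
so $\int_{0}^{\infty} - \frac{2}{\left(a^{2} + u^{2}\right)^{2}} \, du = - \frac{\pi}{2 a^{3}}$.

Repeating — each differentiation of $1/(u^2+a^2)^j$ produces $-2ja/(u^2+a^2)^{j+1}$ — and dividing through by $-2ja$ at each step yields, after $2$ differentiations in total,
$$\int_{0}^{\infty} - \frac{2}{\left(a^{2} + u^{2}\right)^{3}} \, du = - \frac{3 \pi}{8 a^{5}}.$$

Setting $a = \frac{3}{4}$:
$$I = - \frac{128 \pi}{81}.$$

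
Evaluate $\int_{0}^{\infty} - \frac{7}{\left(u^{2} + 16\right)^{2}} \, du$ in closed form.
$- \frac{7 \pi}{256}$

Begin with the known result
$$J(a) = \int_{0}^{\infty} - \frac{7}{a^{2} + u^{2}} \, du = - \frac{7 \pi}{2 a}.$$

Differentiating under the integral sign with respect to $a$,
$$\frac{dJ}{da} = \int_{0}^{\infty} \frac{14 a}{\left(a^{2} + u^{2}\right)^{2}} \, du = \frac{7 \pi}{2 a^{2}},$$
so $\int_{0}^{\infty} - \frac{7}{\left(a^{2} + u^{2}\right)^{2}} \, du = - \frac{7 \pi}{4 a^{3}}$.

Setting $a = 4$:
$$I = - \frac{7 \pi}{256}.$$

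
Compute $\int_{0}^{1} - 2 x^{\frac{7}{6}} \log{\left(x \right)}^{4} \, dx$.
$- \frac{373248}{371293}$

Begin with the known integral
$$J(a) = \int_{0}^{1} - 2 x^{a} \, dx = - \frac{2}{a + 1}.$$

Differentiating under the integral sign brings down a factor of $\ln x$:
$$\frac{dJ}{da} = \int_{0}^{1} - 2 x^{a} \log{\left(x \right)} \, dx = \frac{2}{\left(a + 1\right)^{2}}.$$

Repeating $4$ times in total — each differentiation brings down another $\ln x$ — gives
$$\frac{d^{4}J}{da^{4}} = \int_{0}^{1} - 2 x^{a} \log{\left(x \right)}^{4} \, dx = - \frac{48}{\left(a + 1\right)^{5}},$$
and the integrand here is exactly the target integrand, so $I = - \frac{48}{\left(a + 1\right)^{5}}$.

Setting $a = \frac{7}{6}$:
$$I = - \frac{373248}{371293}.$$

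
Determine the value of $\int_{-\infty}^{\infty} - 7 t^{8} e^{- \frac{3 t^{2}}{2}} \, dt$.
$- \frac{245 \sqrt{6} \sqrt{\pi}}{81}$

Start from the elementary integral
$$J(a) = \int_{-\infty}^{\infty} - 7 e^{- a t^{2}} \, dt = - \frac{7 \sqrt{\pi}}{\sqrt{a}}.$$

Differentiating under the integral sign brings down a factor of $(-t^2)$:
$$\frac{dJ}{da} = \int_{-\infty}^{\infty} 7 t^{2} e^{- a t^{2}} \, dt = \frac{7 \sqrt{\pi}}{2 a^{\frac{3}{2}}}.$$

Repeating $4$ times in total — each differentiation brings down another $(-t^2)$ — gives
$$\frac{d^{4}J}{da^{4}} = \int_{-\infty}^{\infty} - 7 t^{8} e^{- a t^{2}} \, dt = - \frac{735 \sqrt{\pi}}{16 a^{\frac{9}{2}}},$$
and the integrand here is exactly the target integrand, so $I = - \frac{735 \sqrt{\pi}}{16 a^{\frac{9}{2}}}$.

Setting $a = \frac{3}{2}$:
$$I = - \frac{245 \sqrt{6} \sqrt{\pi}}{81}.$$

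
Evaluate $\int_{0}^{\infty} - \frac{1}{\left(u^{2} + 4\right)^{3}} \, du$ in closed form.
$- \frac{3 \pi}{512}$

Begin with the known result
$$J(a) = \int_{0}^{\infty} - \frac{1}{a^{2} + u^{2}} \, du = - \frac{\pi}{2 a}.$$

Differentiating under the integral sign with respect to $a$,
$$\frac{dJ}{da} = \int_{0}^{\infty} \frac{2 a}{\left(a^{2} + u^{2}\right)^{2}} \, du = \frac{\pi}{2 a^{2}},$$
so $\int_{0}^{\infty} - \frac{1}{\left(a^{2} + u^{2}\right)^{2}} \, du = - \frac{\pi}{4 a^{3}}$.

Repeating — each differentiation of $1/(u^2+a^2)^j$ produces $-2ja/(u^2+a^2)^{j+1}$ — and dividing through by $-2ja$ at each step yields, after $2$ differentiations in total,
$$\int_{0}^{\infty} - \frac{1}{\left(a^{2} + u^{2}\right)^{3}} \, du = - \frac{3 \pi}{16 a^{5}}.$$

Setting $a = 2$:
$$I = - \frac{3 \pi}{512}.$$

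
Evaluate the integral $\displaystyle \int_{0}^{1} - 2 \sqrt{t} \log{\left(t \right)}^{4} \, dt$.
$- \frac{512}{81}$

Start from the elementary integral
$$J(a) = \int_{0}^{1} - 2 t^{a} \, dt = - \frac{2}{a + 1}.$$

Differentiating under the integral sign brings down a factor of $\ln t$:
$$\frac{dJ}{da} = \int_{0}^{1} - 2 t^{a} \log{\left(t \right)} \, dt = \frac{2}{\left(a + 1\right)^{2}}.$$

Repeating $4$ times in total — each differentiation brings down another $\ln t$ — gives
$$\frac{d^{4}J}{da^{4}} = \int_{0}^{1} - 2 t^{a} \log{\left(t \right)}^{4} \, dt = - \frac{48}{\left(a + 1\right)^{5}},$$
and the integrand here is exactly the target integrand, so $I = - \frac{48}{\left(a + 1\right)^{5}}$.

Setting $a = \frac{1}{2}$:
$$I = - \frac{512}{81}.$$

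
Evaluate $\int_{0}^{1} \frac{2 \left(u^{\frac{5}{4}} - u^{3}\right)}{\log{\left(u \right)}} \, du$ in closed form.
$- \log{\left(\frac{256}{81} \right)}$

Consider the one-parameter family: let $I(a) = \int_{0}^{1} \frac{2 \left(u^{\frac{5}{4}} - u^{a}\right)}{\log{\left(u \right)}} \, du$.

Since $\dfrac{\partial}{\partial a}\,u^{a} = u^{a} \ln u$, the $\ln u$ in the denominator cancels and
$$\frac{dI}{da} = \int_{0}^{1} -2 u^{a} \, du = -2 \left[\frac{u^{a+1}}{a+1}\right]_0^1 = - \frac{2}{a + 1}.$$

Integrating with respect to $a$ gives $I(a) = - \log{\left(\frac{16 \left(a + 1\right)^{2}}{81} \right)} + C$.

At $a = \frac{5}{4}$ the integrand is identically $0$, so $I(\frac{5}{4}) = 0$. The closed form gives $0$, hence $C = 0$.

Setting $a = 3$:
$$I = - \log{\left(\frac{256}{81} \right)}.$$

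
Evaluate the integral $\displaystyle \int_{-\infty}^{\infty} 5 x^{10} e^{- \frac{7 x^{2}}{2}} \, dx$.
$\frac{675 \sqrt{14} \sqrt{\pi}}{16807}$

Begin with the known integral
$$J(a) = \int_{-\infty}^{\infty} 5 e^{- a x^{2}} \, dx = \frac{5 \sqrt{\pi}}{\sqrt{a}}.$$

Differentiating under the integral sign brings down a factor of $(-x^2)$:
$$\frac{dJ}{da} = \int_{-\infty}^{\infty} - 5 x^{2} e^{- a x^{2}} \, dx = - \frac{5 \sqrt{\pi}}{2 a^{\frac{3}{2}}}.$$

Repeating $5$ times in total — each differentiation brings down another $(-x^2)$ — gives
$$\frac{d^{5}J}{da^{5}} = \int_{-\infty}^{\infty} - 5 x^{10} e^{- a x^{2}} \, dx = - \frac{4725 \sqrt{\pi}}{32 a^{\frac{11}{2}}},$$
and the integrand here is $(-1)^{5}$ times the target integrand, so $I = (-1)^{5}\,\frac{d^{5}J}{da^{5}} = \frac{4725 \sqrt{\pi}}{32 a^{\frac{11}{2}}}$.

Setting $a = \frac{7}{2}$:
$$I = \frac{675 \sqrt{14} \sqrt{\pi}}{16807}.$$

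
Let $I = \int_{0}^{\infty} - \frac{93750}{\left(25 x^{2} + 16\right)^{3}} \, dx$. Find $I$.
$- \frac{28125 \pi}{8192}$

Start from the standard arctangent integral
$$J(a) = \int_{0}^{\infty} - \frac{6}{a^{2} + x^{2}} \, dx = - \frac{3 \pi}{a}.$$

Differentiating under the integral sign with respect to $a$,
$$\frac{dJ}{da} = \int_{0}^{\infty} \frac{12 a}{\left(a^{2} + x^{2}\right)^{2}} \, dx = \frac{3 \pi}{a^{2}},$$
so $\int_{0}^{\infty} - \frac{6}{\left(a^{2} + x^{2}\right)^{2}} \, dx = - \frac{3 \pi}{2 a^{3}}$.

Repeating — each differentiation of $1/(x^2+a^2)^j$ produces $-2ja/(x^2+a^2)^{j+1}$ — and dividing through by $-2ja$ at each step yields, after $2$ differentiations in total,
$$\int_{0}^{\infty} - \frac{6}{\left(a^{2} + x^{2}\right)^{3}} \, dx = - \frac{9 \pi}{8 a^{5}}.$$

Setting $a = \frac{4}{5}$:
$$I = - \frac{28125 \pi}{8192}.$$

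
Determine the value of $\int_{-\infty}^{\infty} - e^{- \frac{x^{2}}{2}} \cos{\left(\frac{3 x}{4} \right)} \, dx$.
$- \frac{\sqrt{2} \sqrt{\pi}}{e^{\frac{9}{32}}}$

Let $b$ denote the cosine frequency and define $I(b) = \int_{-\infty}^{\infty} - e^{- \frac{x^{2}}{2}} \cos{\left(b x \right)} \, dx$.

Differentiating under the integral sign,
$$I'(b) = \int_{-\infty}^{\infty} x e^{- \frac{x^{2}}{2}} \sin{\left(b x \right)} \, dx.$$

Integrate $\int_{-\infty}^{\infty} x \sin(b x)\, e^{- \frac{x^{2}}{2}}\, dx$ by parts with $u = \sin(b x)$ and $dv = x\, e^{- \frac{x^{2}}{2}}\, dx$, giving $v = - e^{- \frac{x^{2}}{2}}$. The boundary term vanishes and
$$\int_{-\infty}^{\infty} x \sin(b x)\, e^{- \frac{x^{2}}{2}}\, dx = b \int_{-\infty}^{\infty} \cos(b x)\, e^{- \frac{x^{2}}{2}}\, dx,$$
so $I'(b) = - b\, I(b)$.

This is a separable first-order ODE; solving with the initial condition $I(0) = \int_{-\infty}^{\infty} - e^{- \frac{x^{2}}{2}}\,dx = - \sqrt{2} \sqrt{\pi}$ gives
$$I(b) = - \sqrt{2} \sqrt{\pi} e^{- \frac{b^{2}}{2}}.$$

Setting $b = \frac{3}{4}$:
$$I = - \frac{\sqrt{2} \sqrt{\pi}}{e^{\frac{9}{32}}}.$$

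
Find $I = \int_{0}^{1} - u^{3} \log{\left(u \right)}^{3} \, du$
$\frac{3}{128}$

Start from the elementary integral
$$J(a) = \int_{0}^{1} - u^{a} \, du = - \frac{1}{a + 1}.$$

Differentiating under the integral sign brings down a factor of $\ln u$:
$$\frac{dJ}{da} = \int_{0}^{1} - u^{a} \log{\left(u \right)} \, du = \frac{1}{\left(a + 1\right)^{2}}.$$

Repeating $3$ times in total — each differentiation brings down another $\ln u$ — gives
$$\frac{d^{3}J}{da^{3}} = \int_{0}^{1} - u^{a} \log{\left(u \right)}^{3} \, du = \frac{6}{\left(a + 1\right)^{4}},$$
and the integrand here is exactly the target integrand, so $I = \frac{6}{\left(a + 1\right)^{4}}$.

Setting $a = 3$:
$$I = \frac{3}{128}.$$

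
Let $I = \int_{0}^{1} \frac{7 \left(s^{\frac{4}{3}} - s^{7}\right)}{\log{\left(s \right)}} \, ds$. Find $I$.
$\log{\left(\frac{823543}{4586471424} \right)}$

Introduce a parameter $a$ in the exponent: let $I(a) = \int_{0}^{1} \frac{7 \left(- s^{7} + s^{a}\right)}{\log{\left(s \right)}} \, ds$.

Since $\dfrac{\partial}{\partial a}\,s^{a} = s^{a} \ln s$, the $\ln s$ in the denominator cancels and
$$\frac{dI}{da} = \int_{0}^{1} 7 s^{a} \, ds = 7 \left[\frac{s^{a+1}}{a+1}\right]_0^1 = \frac{7}{a + 1}.$$

Integrating with respect to $a$ gives $I(a) = \log{\left(\frac{\left(a + 1\right)^{7}}{2097152} \right)} + C$.

At $a = 7$ the integrand is identically $0$, so $I(7) = 0$. The closed form gives $0$, hence $C = 0$.

Setting $a = \frac{4}{3}$:
$$I = \log{\left(\frac{823543}{4586471424} \right)}.$$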